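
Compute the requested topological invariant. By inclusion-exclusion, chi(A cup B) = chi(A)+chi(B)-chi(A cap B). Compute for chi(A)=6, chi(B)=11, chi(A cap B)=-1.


chi(A cup B) = chi(A) + chi(B) - chi(A cap B)
= 6 + (11) - (-1)
= 18

18


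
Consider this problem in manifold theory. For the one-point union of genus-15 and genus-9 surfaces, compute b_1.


For a wedge: H_1(A v B) = H_1(A) + H_1(B).
b_1(Sigma_15) = 30, b_1(Sigma_9) = 18.
b_1 = 30 + 18 = 48

48


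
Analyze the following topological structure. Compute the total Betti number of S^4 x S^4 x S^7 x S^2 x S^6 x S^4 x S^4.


Total Betti number is multiplicative under products.
Each S^d (d>=1) has total Betti number 2.
There are 7 sphere factors.
Total = 2^7 = 128

128


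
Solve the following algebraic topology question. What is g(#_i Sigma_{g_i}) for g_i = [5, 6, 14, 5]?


Genus is additive under connected sum of orientable surfaces.
g = 5 + 6 + 14 + 5 = 30

30


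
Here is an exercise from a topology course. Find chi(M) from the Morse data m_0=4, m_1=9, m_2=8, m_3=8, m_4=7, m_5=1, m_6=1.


Morse theory: chi(M) = sum_k (-1)^k m_k where m_k = #(index-k critical points).
= (4) + (-9) + (8) + (-8) + (7) + (-1) + (1) = 2

2


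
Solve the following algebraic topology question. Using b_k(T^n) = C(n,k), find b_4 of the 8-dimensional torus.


By the Kunneth formula, b_k(T^n) = C(n,k).
b_4(T^8) = C(8,4).
C(8,4) = 8!/(4!*4!) = 70

70


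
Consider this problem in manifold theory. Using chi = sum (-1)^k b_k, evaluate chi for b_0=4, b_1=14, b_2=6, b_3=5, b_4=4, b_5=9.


chi = sum_k (-1)^k b_k.
= (4) + (-14) + (6) + (-5) + (4) + (-9)
= -14

-14


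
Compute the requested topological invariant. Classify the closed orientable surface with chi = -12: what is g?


chi = 2 - 2g for closed orientable surfaces.
-12 = 2 - 2g
2g = 2 - (-12) = 14
g = 7

7


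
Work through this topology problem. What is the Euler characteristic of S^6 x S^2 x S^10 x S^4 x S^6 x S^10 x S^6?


chi is multiplicative: chi(X x Y) = chi(X) chi(Y).
Each even-dim sphere has chi = 2. There are 7 factors.
chi = 2^7 = 128

128


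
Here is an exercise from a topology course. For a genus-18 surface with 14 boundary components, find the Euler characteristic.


For a compact orientable surface with genus g and b boundary components: chi = 2 - 2g - b.
chi = 2 - 2*18 - 14 = 2 - 36 - 14 = -48

-48


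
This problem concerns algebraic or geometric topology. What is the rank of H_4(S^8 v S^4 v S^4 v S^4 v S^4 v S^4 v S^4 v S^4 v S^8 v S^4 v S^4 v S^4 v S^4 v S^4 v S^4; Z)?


For a wedge of spheres, H_k (k>0) is free on one generator per sphere of dimension k.
Spheres of dimension 4: count = 13.
b_4 = 13

13


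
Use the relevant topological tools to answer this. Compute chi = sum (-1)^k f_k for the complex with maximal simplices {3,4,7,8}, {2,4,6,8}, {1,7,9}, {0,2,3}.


Enumerate all faces; f-vector: f_0=9, f_1=17, f_2=10, f_3=2.
chi = sum (-1)^k f_k = 0

0


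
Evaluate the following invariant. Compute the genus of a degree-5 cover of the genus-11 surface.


For an n-sheeted cover: chi(E) = n * chi(B).
chi(Sigma_11) = 2 - 2*11 = -20.
chi(E) = 5 * (-20) = -100.
genus(E) = (2 - chi(E))/2 = (2 - (-100))/2 = 102/2 = 51

51


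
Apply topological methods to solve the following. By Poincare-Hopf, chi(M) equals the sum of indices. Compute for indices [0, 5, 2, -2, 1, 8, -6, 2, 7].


Poincare-Hopf: chi(M) = sum of indices of zeros.
chi = (0) + (5) + (2) + (-2) + (1) + (8) + (-6) + (2) + (7) = 17

17


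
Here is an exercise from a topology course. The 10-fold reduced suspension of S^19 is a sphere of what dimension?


Each suspension raises dimension by 1: Sigma S^n = S^{n+1}.
Sigma^10 S^19 = S^{19+10} = S^29

29


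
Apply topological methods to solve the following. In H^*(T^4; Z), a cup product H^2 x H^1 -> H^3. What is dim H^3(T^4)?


Cup product: H^p x H^q -> H^{p+q}; here p+q = 2+1 = 3.
rank H^k(T^n) = C(n,k).
C(4,3) = 4

4


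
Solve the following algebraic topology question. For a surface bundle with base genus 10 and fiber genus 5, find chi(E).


For a fiber bundle F -> E -> B (with CW structure): chi(E) = chi(B) * chi(F).
chi(Sigma_10) = -18, chi(Sigma_5) = -8.
chi(E) = (-18) * (-8) = 144

144


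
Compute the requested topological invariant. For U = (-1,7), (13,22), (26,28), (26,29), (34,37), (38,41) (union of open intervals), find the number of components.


Sort and merge overlapping open intervals.
Merged: (-1,7), (13,22), (26,29), (34,37), (38,41).
Number of components = 5

5


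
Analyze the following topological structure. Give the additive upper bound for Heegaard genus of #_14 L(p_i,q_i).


Heegaard genus satisfies g(A#B) <= g(A) + g(B).
Each lens space has g = 1.
Upper bound: 14 * 1 = 14

14


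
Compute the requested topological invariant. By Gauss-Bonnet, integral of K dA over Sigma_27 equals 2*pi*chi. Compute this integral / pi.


Gauss-Bonnet: integral K dA = 2*pi*chi(M).
chi(Sigma_27) = 2 - 2*27 = -52.
(integral K dA)/pi = 2*chi = 2*(-52) = -104

-104


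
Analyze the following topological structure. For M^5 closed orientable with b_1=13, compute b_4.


Poincare duality for closed orientable n-manifolds: b_k = b_{n-k}.
Here n = 5, so b_4 = b_1 = 13

13


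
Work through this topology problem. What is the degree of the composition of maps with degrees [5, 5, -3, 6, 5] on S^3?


Degree is multiplicative: deg(composition) = product of degrees.
= (5) * (5) * (-3) * (6) * (5) = -2250

-2250


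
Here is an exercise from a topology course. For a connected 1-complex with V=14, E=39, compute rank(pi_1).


For a connected graph: rank(pi_1) = b_1 = E - V + 1 = 1 - chi.
chi = V - E = 14 - 39 = -25.
rank = 1 - (-25) = 39 - 14 + 1 = 26

26


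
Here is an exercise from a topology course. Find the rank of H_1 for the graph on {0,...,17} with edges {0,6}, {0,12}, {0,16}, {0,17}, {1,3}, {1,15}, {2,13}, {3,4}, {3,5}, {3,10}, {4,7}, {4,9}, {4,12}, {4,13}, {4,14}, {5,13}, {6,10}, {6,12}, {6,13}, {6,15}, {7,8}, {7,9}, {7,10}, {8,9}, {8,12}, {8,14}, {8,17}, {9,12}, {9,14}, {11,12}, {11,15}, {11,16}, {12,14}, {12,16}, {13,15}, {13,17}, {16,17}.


b_1 = E - V + (number of components).
E = 37, V = 18, components = 1.
b_1 = 37 - 18 + 1 = 20

20


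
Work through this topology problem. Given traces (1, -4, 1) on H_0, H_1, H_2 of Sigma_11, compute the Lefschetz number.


L(f) = tr(f_0*) - tr(f_1*) + tr(f_2*).
= 1 - (-4) + (1)
= 6

6


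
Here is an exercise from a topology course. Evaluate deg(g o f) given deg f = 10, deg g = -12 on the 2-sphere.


Degree is multiplicative under composition: deg(g o f) = deg(g) * deg(f).
= -12 * 10 = -120

-120


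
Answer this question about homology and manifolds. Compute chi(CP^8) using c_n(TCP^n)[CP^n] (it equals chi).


For any closed oriented manifold, <e(TM),[M]> = chi(M).
chi(CP^8) = 8+1 = 9

9


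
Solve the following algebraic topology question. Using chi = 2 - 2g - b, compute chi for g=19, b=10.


For a compact orientable surface with genus g and b boundary components: chi = 2 - 2g - b.
chi = 2 - 2*19 - 10 = 2 - 38 - 10 = -46

-46


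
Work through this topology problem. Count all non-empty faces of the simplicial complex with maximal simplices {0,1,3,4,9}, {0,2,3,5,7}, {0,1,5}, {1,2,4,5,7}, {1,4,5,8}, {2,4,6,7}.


Each maximal simplex on m vertices has 2^m - 1 nonempty faces.
Take the union (dedupe shared faces).
Total distinct faces = 97

97


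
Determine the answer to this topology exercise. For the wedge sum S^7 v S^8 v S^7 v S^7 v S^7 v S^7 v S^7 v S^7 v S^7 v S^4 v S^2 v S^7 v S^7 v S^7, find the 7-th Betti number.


For a wedge of spheres, H_k (k>0) is free on one generator per sphere of dimension k.
Spheres of dimension 7: count = 11.
b_7 = 11

11


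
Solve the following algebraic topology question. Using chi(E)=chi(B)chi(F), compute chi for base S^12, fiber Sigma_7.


chi(S^12) = 2 (n even), chi(Sigma_7) = 2 - 2*7 = -12.
chi(E) = 2 * (-12) = -24

-24


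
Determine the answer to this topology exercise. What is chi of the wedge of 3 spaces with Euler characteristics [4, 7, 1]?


chi(A v B) = chi(A) + chi(B) - 1 (one point identified).
For 3 spaces: chi = (sum chi_i) - (3 - 1).
sum = 12; chi = 12 - 2 = 10

10


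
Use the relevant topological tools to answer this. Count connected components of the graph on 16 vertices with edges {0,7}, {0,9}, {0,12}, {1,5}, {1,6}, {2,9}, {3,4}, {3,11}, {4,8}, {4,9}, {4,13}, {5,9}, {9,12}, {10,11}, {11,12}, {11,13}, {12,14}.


Run DFS/union-find over 16 vertices.
V = 16, E = 17.
Number of components = 2

2


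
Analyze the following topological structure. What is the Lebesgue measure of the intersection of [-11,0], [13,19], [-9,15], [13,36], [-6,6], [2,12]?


Intersection = [max(a_i), min(b_i)] = [13, 0].
Since 13 > 0, the intersection is empty.
Length = 0

0


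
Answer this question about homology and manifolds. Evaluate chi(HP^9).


HP^9 has one cell in each dimension 0, 4, ..., 4*9 (9+1 cells, all even-dim).
chi = 9 + 1 = 10

10


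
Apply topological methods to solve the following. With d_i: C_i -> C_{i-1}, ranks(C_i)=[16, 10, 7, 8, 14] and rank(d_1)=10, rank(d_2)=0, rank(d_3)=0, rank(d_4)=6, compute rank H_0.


rank H_k = rank(ker d_k) - rank(im d_{k+1}).
rank(ker d_0) = rank(C_0) - rank(d_0) = 16 - 0 = 16.
rank(im d_{0+1}) = 10.
rank H_0 = 16 - 10 = 6

6


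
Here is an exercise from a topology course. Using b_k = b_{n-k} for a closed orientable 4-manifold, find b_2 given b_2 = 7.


Poincare duality for closed orientable n-manifolds: b_k = b_{n-k}.
Here n = 4, so b_2 = b_2 = 7

7


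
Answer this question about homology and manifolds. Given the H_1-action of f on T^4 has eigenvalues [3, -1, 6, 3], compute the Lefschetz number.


For a torus self-map: L(f) = det(I - A) where A acts on H_1.
L(f) = (1-3) * (1--1) * (1-6) * (1-3) = -2 * 2 * -5 * -2 = -40

-40


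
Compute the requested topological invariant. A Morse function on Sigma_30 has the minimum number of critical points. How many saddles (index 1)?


A perfect Morse function has m_k = b_k.
For Sigma_30: b_0=1, b_1=2g=60, b_2=1.
Saddles m_1 = 2g = 60

60


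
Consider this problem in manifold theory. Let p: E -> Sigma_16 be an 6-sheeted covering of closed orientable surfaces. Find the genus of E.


For an n-sheeted cover: chi(E) = n * chi(B).
chi(Sigma_16) = 2 - 2*16 = -30.
chi(E) = 6 * (-30) = -180.
genus(E) = (2 - chi(E))/2 = (2 - (-180))/2 = 182/2 = 91

91


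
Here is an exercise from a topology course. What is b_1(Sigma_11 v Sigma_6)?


For a wedge: H_1(A v B) = H_1(A) + H_1(B).
b_1(Sigma_11) = 22, b_1(Sigma_6) = 12.
b_1 = 22 + 12 = 34

34


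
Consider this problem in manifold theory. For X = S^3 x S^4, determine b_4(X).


Each S^d has Poincare polynomial 1 + t^d.
The product S^3 x S^4 has Poincare polynomial prod(1+t^d_i).
Expanding: b_0=1, b_3=1, b_4=1, b_7=1.
b_4 = 1

1


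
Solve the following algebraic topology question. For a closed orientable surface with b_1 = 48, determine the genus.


For a closed orientable surface: b_1 = 2g.
48 = 2g
g = 48 / 2 = 24

24


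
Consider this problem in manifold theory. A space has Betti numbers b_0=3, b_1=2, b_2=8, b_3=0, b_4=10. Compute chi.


chi = sum_k (-1)^k b_k.
= (3) + (-2) + (8) + (0) + (10)
= 19

19


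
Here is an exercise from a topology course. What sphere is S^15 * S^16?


Join of spheres: S^m * S^n = S^{m+n+1}.
dim = 15 + 16 + 1 = 32

32


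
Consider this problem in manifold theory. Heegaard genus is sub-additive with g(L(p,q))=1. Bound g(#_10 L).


Heegaard genus satisfies g(A#B) <= g(A) + g(B).
Each lens space has g = 1.
Upper bound: 10 * 1 = 10

10


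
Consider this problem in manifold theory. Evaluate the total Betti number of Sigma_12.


For Sigma_12: b_0 = 1, b_1 = 2g = 24, b_2 = 1.
Total = 1 + 24 + 1 = 26

26


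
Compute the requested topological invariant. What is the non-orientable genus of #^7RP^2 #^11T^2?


Since a >= 1, the sum is non-orientable; each T^2 can be replaced by RP^2 # RP^2 (since T^2#RP^2 = 3RP^2).
Total crosscaps k = 7 + 2*11 = 29.
Check via chi: chi = 7*1 + 11*0 - (7+11-1)*2 = -27 = 2 - k = -27. Consistent.

29


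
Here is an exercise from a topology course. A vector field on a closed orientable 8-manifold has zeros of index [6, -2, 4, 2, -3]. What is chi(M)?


Poincare-Hopf: chi(M) = sum of indices of zeros.
chi = (6) + (-2) + (4) + (2) + (-3) = 7

7


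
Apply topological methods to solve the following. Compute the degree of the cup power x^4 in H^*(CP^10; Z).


|x| = 2 in H^*(CP^n).
|x^4| = 4 * |x| = 4 * 2 = 8

8


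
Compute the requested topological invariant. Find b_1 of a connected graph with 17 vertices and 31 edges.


For a connected graph: rank(pi_1) = b_1 = E - V + 1 = 1 - chi.
chi = V - E = 17 - 31 = -14.
rank = 1 - (-14) = 31 - 17 + 1 = 15

15


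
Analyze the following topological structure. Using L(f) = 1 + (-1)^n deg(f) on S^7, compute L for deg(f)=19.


On S^7: L(f) = tr(f_0*) + (-1)^7 tr(f_7*) = 1 + (-1)^7 * deg(f).
L(f) = 1 + (-1)^7 * 19 = 1 + -19 = -18

-18


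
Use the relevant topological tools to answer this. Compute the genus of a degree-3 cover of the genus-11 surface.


For an n-sheeted cover: chi(E) = n * chi(B).
chi(Sigma_11) = 2 - 2*11 = -20.
chi(E) = 3 * (-20) = -60.
genus(E) = (2 - chi(E))/2 = (2 - (-60))/2 = 62/2 = 31

31


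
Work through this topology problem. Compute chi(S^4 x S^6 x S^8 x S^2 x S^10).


chi is multiplicative: chi(X x Y) = chi(X) chi(Y).
Each even-dim sphere has chi = 2. There are 5 factors.
chi = 2^5 = 32

32


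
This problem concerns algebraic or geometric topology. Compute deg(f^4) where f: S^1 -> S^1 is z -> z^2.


deg(f) = 2. Degree is multiplicative: deg(f^4) = (deg f)^4.
deg(f^4) = (2)^4 = 16

16


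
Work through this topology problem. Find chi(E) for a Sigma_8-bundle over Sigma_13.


For a fiber bundle F -> E -> B (with CW structure): chi(E) = chi(B) * chi(F).
chi(Sigma_13) = -24, chi(Sigma_8) = -14.
chi(E) = (-24) * (-14) = 336

336


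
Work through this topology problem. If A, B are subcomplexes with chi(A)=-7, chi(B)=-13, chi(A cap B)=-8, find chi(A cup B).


chi(A cup B) = chi(A) + chi(B) - chi(A cap B)
= -7 + (-13) - (-8)
= -12

-12


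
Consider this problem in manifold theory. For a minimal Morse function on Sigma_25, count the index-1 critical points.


A perfect Morse function has m_k = b_k.
For Sigma_25: b_0=1, b_1=2g=50, b_2=1.
Saddles m_1 = 2g = 50

50


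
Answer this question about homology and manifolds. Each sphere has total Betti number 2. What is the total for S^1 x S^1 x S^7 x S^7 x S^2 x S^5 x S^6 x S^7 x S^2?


Total Betti number is multiplicative under products.
Each S^d (d>=1) has total Betti number 2.
There are 9 sphere factors.
Total = 2^9 = 512

512


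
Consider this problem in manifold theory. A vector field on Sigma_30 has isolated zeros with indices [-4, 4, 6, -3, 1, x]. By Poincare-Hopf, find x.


Poincare-Hopf: sum of indices = chi(M).
chi(Sigma_30) = 2 - 2*30 = -58.
Sum of known indices = 4.
x = chi - (sum known) = -58 - (4) = -62

-62


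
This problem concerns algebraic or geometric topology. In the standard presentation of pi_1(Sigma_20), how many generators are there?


Standard presentation: pi_1(Sigma_g) = <a_1,b_1,...,a_g,b_g | [a_1,b_1]...[a_g,b_g] = 1>.
Number of generators = 2g = 2*20 = 40

40


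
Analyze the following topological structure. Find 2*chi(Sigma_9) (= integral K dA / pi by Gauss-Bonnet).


Gauss-Bonnet: integral K dA = 2*pi*chi(M).
chi(Sigma_9) = 2 - 2*9 = -16.
(integral K dA)/pi = 2*chi = 2*(-16) = -32

-32


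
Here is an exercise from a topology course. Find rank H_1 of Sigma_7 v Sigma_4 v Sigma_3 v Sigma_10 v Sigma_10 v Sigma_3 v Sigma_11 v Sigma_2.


For a wedge X v Y: reduced H_k(X v Y) = H_k(X) + H_k(Y).
Each Sigma_g contributes b_1 = 2g.
b_1 = 14 + 8 + 6 + 20 + 20 + 6 + 22 + 4 = 100

100


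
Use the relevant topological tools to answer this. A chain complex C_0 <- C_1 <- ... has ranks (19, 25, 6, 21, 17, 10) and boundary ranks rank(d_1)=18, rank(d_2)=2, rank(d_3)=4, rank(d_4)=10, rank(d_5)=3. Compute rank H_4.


rank H_k = rank(ker d_k) - rank(im d_{k+1}).
rank(ker d_4) = rank(C_4) - rank(d_4) = 17 - 10 = 7.
rank(im d_{4+1}) = 3.
rank H_4 = 7 - 3 = 4

4


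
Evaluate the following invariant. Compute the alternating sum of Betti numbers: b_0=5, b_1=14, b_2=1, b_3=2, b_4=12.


chi = sum_k (-1)^k b_k.
= (5) + (-14) + (1) + (-2) + (12)
= 2

2


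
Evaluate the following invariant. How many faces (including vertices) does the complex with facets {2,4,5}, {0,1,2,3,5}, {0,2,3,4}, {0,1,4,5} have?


Each maximal simplex on m vertices has 2^m - 1 nonempty faces.
Take the union (dedupe shared faces).
Total distinct faces = 46

46


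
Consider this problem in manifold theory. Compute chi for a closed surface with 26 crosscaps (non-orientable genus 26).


For a non-orientable closed surface with k crosscaps: chi = 2 - k.
Here k = 26.
chi = 2 - 26 = -24

-24


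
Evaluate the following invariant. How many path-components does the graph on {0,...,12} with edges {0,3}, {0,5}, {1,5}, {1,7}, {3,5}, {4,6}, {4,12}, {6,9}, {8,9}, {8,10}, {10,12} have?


Run DFS/union-find over 13 vertices.
V = 13, E = 11.
Number of components = 4

4


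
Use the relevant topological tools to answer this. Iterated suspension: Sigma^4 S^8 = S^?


Each suspension raises dimension by 1: Sigma S^n = S^{n+1}.
Sigma^4 S^8 = S^{8+4} = S^12

12


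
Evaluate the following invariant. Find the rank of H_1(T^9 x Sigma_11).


pi_1(A x B) = pi_1(A) x pi_1(B); rank of abelianization = b_1.
b_1(T^9) = 9, b_1(Sigma_11) = 2*11 = 22.
b_1(product) = 9 + 22 = 31

31


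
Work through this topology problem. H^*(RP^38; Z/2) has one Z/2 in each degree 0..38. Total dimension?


H^k(RP^38; Z/2) = Z/2 for each 0 <= k <= 38.
Total dimension = 38 + 1 = 39

39


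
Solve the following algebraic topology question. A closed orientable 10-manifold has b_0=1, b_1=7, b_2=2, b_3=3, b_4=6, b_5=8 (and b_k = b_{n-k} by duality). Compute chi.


By Poincare duality b_k = b_{10-k}, so full Betti numbers: b_0=1, b_1=7, b_2=2, b_3=3, b_4=6, b_5=8, b_6=6, b_7=3, b_8=2, b_9=7, b_10=1.
chi = sum (-1)^k b_k = -10

-10


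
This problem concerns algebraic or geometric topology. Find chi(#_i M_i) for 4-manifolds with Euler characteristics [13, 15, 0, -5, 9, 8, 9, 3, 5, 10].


For n-manifolds: chi(A#B) = chi(A) + chi(B) - chi(S^4).
chi(S^4) = 1 + (-1)^4 = 2.
chi(#) = (sum chi_i) - (10-1)*chi(S^4) = 67 - 9*2 = 49

49


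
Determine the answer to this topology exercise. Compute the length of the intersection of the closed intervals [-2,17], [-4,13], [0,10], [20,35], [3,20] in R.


Intersection = [max(a_i), min(b_i)] = [20, 10].
Since 20 > 10, the intersection is empty.
Length = 0

0


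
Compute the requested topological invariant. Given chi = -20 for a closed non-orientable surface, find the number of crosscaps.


chi = 2 - k for closed non-orientable surfaces with k crosscaps.
-20 = 2 - k
k = 2 - (-20) = 22

22


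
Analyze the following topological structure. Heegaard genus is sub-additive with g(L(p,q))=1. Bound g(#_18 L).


Heegaard genus satisfies g(A#B) <= g(A) + g(B).
Each lens space has g = 1.
Upper bound: 18 * 1 = 18

18


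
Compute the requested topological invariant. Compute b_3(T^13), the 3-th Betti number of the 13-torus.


By the Kunneth formula, b_k(T^n) = C(n,k).
b_3(T^13) = C(13,3).
C(13,3) = 13!/(3!*10!) = 286

286


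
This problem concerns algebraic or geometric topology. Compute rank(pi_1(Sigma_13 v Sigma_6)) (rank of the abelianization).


For a wedge: H_1(A v B) = H_1(A) + H_1(B).
b_1(Sigma_13) = 26, b_1(Sigma_6) = 12.
b_1 = 26 + 12 = 38

38


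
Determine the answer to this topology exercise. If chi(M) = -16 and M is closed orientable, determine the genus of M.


chi = 2 - 2g for closed orientable surfaces.
-16 = 2 - 2g
2g = 2 - (-16) = 18
g = 9

9


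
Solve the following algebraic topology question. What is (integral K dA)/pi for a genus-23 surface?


Gauss-Bonnet: integral K dA = 2*pi*chi(M).
chi(Sigma_23) = 2 - 2*23 = -44.
(integral K dA)/pi = 2*chi = 2*(-44) = -88

-88


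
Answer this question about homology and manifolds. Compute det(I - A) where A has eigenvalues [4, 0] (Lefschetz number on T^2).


For a torus self-map: L(f) = det(I - A) where A acts on H_1.
L(f) = (1-4) * (1-0) = -3 * 1 = -3

-3


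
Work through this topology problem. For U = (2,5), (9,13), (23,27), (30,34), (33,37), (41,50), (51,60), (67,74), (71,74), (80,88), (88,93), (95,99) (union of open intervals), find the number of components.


Sort and merge overlapping open intervals.
Merged: (2,5), (9,13), (23,27), (30,37), (41,50), (51,60), (67,74), (80,88), (88,93), (95,99).
Number of components = 10

10


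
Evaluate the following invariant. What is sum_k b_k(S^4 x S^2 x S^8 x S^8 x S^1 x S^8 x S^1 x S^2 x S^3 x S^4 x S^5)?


Total Betti number is multiplicative under products.
Each S^d (d>=1) has total Betti number 2.
There are 11 sphere factors.
Total = 2^11 = 2048

2048


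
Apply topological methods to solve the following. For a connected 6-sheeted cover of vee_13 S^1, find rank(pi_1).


Nielsen-Schreier: an index-n subgroup of F_r is free of rank 1 + n(r-1).
Equivalently: chi(cover) = n*chi(base); chi(vee_r S^1) = 1 - 13 = -12.
chi(E) = 6*(-12) = -72; rank = 1 - chi(E) = 1 - (-72) = 73.
rank = 1 + 6*(13-1) = 1 + 72 = 73

73


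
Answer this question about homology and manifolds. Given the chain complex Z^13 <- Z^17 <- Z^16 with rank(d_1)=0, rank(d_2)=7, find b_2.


rank H_k = rank(ker d_k) - rank(im d_{k+1}).
rank(ker d_2) = rank(C_2) - rank(d_2) = 16 - 7 = 9.
rank(im d_{2+1}) = 0.
rank H_2 = 9 - 0 = 9

9


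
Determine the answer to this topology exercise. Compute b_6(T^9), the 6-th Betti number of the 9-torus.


By the Kunneth formula, b_k(T^n) = C(n,k).
b_6(T^9) = C(9,6).
C(9,6) = 9!/(6!*3!) = 84

84


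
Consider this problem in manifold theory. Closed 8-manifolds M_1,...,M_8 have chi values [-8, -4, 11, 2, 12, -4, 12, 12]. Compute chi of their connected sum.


For n-manifolds: chi(A#B) = chi(A) + chi(B) - chi(S^8).
chi(S^8) = 1 + (-1)^8 = 2.
chi(#) = (sum chi_i) - (8-1)*chi(S^8) = 33 - 7*2 = 19

19


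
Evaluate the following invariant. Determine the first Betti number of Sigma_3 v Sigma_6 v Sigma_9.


For a wedge X v Y: reduced H_k(X v Y) = H_k(X) + H_k(Y).
Each Sigma_g contributes b_1 = 2g.
b_1 = 6 + 12 + 18 = 36

36


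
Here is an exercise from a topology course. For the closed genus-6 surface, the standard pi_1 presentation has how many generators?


Standard presentation: pi_1(Sigma_g) = <a_1,b_1,...,a_g,b_g | [a_1,b_1]...[a_g,b_g] = 1>.
Number of generators = 2g = 2*6 = 12

12


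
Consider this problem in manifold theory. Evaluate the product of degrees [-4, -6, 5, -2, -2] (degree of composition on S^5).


Degree is multiplicative: deg(composition) = product of degrees.
= (-4) * (-6) * (5) * (-2) * (-2) = 480

480


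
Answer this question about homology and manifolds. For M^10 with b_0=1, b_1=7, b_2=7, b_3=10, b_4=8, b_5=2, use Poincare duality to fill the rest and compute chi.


By Poincare duality b_k = b_{10-k}, so full Betti numbers: b_0=1, b_1=7, b_2=7, b_3=10, b_4=8, b_5=2, b_6=8, b_7=10, b_8=7, b_9=7, b_10=1.
chi = sum (-1)^k b_k = -4

-4


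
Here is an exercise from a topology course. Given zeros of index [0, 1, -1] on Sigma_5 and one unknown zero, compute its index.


Poincare-Hopf: sum of indices = chi(M).
chi(Sigma_5) = 2 - 2*5 = -8.
Sum of known indices = 0.
x = chi - (sum known) = -8 - (0) = -8

-8


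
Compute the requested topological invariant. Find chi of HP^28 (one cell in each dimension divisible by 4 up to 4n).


HP^28 has one cell in each dimension 0, 4, ..., 4*28 (28+1 cells, all even-dim).
chi = 28 + 1 = 29

29


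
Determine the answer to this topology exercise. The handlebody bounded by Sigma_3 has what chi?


A genus-g handlebody deformation retracts to a wedge of g circles.
chi(vee_g S^1) = 1 - g.
chi(H_3) = 1 - 3 = -2

-2


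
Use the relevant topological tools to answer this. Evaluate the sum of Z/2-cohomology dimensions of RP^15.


H^k(RP^15; Z/2) = Z/2 for each 0 <= k <= 15.
Total dimension = 15 + 1 = 16

16


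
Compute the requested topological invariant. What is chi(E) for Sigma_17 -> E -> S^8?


chi(S^8) = 2 (n even), chi(Sigma_17) = 2 - 2*17 = -32.
chi(E) = 2 * (-32) = -64

-64


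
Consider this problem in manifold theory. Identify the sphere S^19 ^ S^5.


S^m ^ S^n = S^{m+n}.
k = 19 + 5 = 24

24


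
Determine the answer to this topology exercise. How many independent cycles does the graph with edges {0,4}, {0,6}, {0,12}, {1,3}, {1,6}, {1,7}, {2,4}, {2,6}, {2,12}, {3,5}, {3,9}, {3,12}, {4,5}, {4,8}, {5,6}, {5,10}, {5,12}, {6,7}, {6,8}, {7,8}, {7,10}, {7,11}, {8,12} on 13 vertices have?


b_1 = E - V + (number of components).
E = 23, V = 13, components = 1.
b_1 = 23 - 13 + 1 = 11

11


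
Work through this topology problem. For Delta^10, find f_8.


Delta^10 has 10+1 vertices. A 8-face is a choice of 8+1 vertices.
f_8 = C(10+1, 8+1) = C(11,9) = 55

55


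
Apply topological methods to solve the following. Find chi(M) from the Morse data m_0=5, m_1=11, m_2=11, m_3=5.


Morse theory: chi(M) = sum_k (-1)^k m_k where m_k = #(index-k critical points).
= (5) + (-11) + (11) + (-5) = 0

0


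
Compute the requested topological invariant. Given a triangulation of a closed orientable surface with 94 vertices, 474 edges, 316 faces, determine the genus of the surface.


chi = V - E + F = 94 - 474 + 316 = -64
For orientable closed surface: chi = 2 - 2g, so g = (2 - chi)/2.
g = (2 - (-64)) / 2 = 66 / 2 = 33

33


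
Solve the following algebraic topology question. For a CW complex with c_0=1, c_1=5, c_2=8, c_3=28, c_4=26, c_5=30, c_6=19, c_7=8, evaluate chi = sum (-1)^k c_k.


chi = sum_k (-1)^k c_k.
= (-1)^0*1 + (-1)^1*5 + (-1)^2*8 + (-1)^3*28 + (-1)^4*26 + (-1)^5*30 + (-1)^6*19 + (-1)^7*8
= (1) + (-5) + (8) + (-28) + (26) + (-30) + (19) + (-8)
= -17

-17


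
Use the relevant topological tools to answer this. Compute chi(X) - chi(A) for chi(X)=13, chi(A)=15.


Relative Euler characteristic: chi(X, A) = chi(X) - chi(A).
= 13 - (15) = -2

-2


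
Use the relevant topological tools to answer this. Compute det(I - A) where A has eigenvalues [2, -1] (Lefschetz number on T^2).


For a torus self-map: L(f) = det(I - A) where A acts on H_1.
L(f) = (1-2) * (1--1) = -1 * 2 = -2

-2


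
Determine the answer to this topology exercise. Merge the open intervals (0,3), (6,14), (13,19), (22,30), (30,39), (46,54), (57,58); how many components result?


Sort and merge overlapping open intervals.
Merged: (0,3), (6,19), (22,30), (30,39), (46,54), (57,58).
Number of components = 6

6


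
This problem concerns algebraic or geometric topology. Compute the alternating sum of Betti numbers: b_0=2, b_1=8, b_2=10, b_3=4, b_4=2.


chi = sum_k (-1)^k b_k.
= (2) + (-8) + (10) + (-4) + (2)
= 2

2


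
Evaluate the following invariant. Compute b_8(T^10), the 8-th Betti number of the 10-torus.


By the Kunneth formula, b_k(T^n) = C(n,k).
b_8(T^10) = C(10,8).
C(10,8) = 10!/(8!*2!) = 45

45


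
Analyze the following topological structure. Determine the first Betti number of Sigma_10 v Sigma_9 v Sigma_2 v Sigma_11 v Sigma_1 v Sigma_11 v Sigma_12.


For a wedge X v Y: reduced H_k(X v Y) = H_k(X) + H_k(Y).
Each Sigma_g contributes b_1 = 2g.
b_1 = 20 + 18 + 4 + 22 + 2 + 22 + 24 = 112

112


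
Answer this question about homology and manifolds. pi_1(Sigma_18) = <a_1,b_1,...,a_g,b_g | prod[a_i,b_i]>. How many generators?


Standard presentation: pi_1(Sigma_g) = <a_1,b_1,...,a_g,b_g | [a_1,b_1]...[a_g,b_g] = 1>.
Number of generators = 2g = 2*18 = 36

36


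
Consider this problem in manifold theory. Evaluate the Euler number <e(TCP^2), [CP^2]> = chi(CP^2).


For any closed oriented manifold, <e(TM),[M]> = chi(M).
chi(CP^2) = 2+1 = 3

3


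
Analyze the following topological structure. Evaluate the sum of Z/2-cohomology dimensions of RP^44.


H^k(RP^44; Z/2) = Z/2 for each 0 <= k <= 44.
Total dimension = 44 + 1 = 45

45


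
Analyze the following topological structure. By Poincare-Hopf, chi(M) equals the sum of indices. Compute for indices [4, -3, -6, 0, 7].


Poincare-Hopf: chi(M) = sum of indices of zeros.
chi = (4) + (-3) + (-6) + (0) + (7) = 2

2


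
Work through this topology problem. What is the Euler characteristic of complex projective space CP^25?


CP^25 has one cell in each even dimension 0, 2, ..., 2*25 (25+1 cells total).
All cells are even-dimensional, so chi = number of cells.
chi = 25 + 1 = 26

26


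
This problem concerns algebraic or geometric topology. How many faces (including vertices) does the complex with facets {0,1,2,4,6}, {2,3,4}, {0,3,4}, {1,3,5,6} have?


Each maximal simplex on m vertices has 2^m - 1 nonempty faces.
Take the union (dedupe shared faces).
Total distinct faces = 48

48


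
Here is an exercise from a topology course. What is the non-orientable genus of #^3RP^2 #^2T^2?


Since a >= 1, the sum is non-orientable; each T^2 can be replaced by RP^2 # RP^2 (since T^2#RP^2 = 3RP^2).
Total crosscaps k = 3 + 2*2 = 7.
Check via chi: chi = 3*1 + 2*0 - (3+2-1)*2 = -5 = 2 - k = -5. Consistent.

7


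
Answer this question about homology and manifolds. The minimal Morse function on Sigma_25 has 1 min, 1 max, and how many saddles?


A perfect Morse function has m_k = b_k.
For Sigma_25: b_0=1, b_1=2g=50, b_2=1.
Saddles m_1 = 2g = 50

50


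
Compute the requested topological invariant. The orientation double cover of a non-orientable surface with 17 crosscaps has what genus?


chi(N_17) = 2 - 17 = -15.
Double cover: chi(Sigma_g) = 2 * chi(N_17) = 2*(-15) = -30.
2 - 2g = -30, so g = (2 - (-30))/2 = 32/2 = 16

16


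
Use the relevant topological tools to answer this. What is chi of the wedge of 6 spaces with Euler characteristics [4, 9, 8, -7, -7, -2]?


chi(A v B) = chi(A) + chi(B) - 1 (one point identified).
For 6 spaces: chi = (sum chi_i) - (6 - 1).
sum = 5; chi = 5 - 5 = 0

0


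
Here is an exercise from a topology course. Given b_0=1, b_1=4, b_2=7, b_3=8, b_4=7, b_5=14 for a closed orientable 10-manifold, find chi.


By Poincare duality b_k = b_{10-k}, so full Betti numbers: b_0=1, b_1=4, b_2=7, b_3=8, b_4=7, b_5=14, b_6=7, b_7=8, b_8=7, b_9=4, b_10=1.
chi = sum (-1)^k b_k = -8

-8


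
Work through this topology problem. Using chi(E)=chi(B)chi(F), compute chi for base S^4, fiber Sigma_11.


chi(S^4) = 2 (n even), chi(Sigma_11) = 2 - 2*11 = -20.
chi(E) = 2 * (-20) = -40

-40


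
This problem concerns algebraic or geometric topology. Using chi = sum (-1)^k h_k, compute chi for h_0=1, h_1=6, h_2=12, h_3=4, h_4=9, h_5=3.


Handles of index k contribute (-1)^k to chi (same as CW cells).
chi = (1) + (-6) + (12) + (-4) + (9) + (-3) = 9

9


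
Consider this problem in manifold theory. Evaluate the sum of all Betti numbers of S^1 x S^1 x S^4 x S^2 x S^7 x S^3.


Total Betti number is multiplicative under products.
Each S^d (d>=1) has total Betti number 2.
There are 6 sphere factors.
Total = 2^6 = 64

64


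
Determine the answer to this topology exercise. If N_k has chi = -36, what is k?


chi = 2 - k for closed non-orientable surfaces with k crosscaps.
-36 = 2 - k
k = 2 - (-36) = 38

38


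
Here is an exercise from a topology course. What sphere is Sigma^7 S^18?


Each suspension raises dimension by 1: Sigma S^n = S^{n+1}.
Sigma^7 S^18 = S^{18+7} = S^25

25


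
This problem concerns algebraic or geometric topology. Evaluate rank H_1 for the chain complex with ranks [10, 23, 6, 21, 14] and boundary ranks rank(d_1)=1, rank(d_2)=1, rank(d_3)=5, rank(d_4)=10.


rank H_k = rank(ker d_k) - rank(im d_{k+1}).
rank(ker d_1) = rank(C_1) - rank(d_1) = 23 - 1 = 22.
rank(im d_{1+1}) = 1.
rank H_1 = 22 - 1 = 21

21


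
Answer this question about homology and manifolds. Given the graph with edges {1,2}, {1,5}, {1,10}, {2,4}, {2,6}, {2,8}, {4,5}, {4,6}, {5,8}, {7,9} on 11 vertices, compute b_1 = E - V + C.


b_1 = E - V + (number of components).
E = 10, V = 11, components = 4.
b_1 = 10 - 11 + 4 = 3

3


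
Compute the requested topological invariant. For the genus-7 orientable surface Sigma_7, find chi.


For a closed orientable surface of genus g: chi = 2 - 2g.
Here g = 7.
chi = 2 - 2*7 = 2 - 14 = -12

-12


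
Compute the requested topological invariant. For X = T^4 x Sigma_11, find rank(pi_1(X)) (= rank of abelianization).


pi_1(A x B) = pi_1(A) x pi_1(B); rank of abelianization = b_1.
b_1(T^4) = 4, b_1(Sigma_11) = 2*11 = 22.
b_1(product) = 4 + 22 = 26

26


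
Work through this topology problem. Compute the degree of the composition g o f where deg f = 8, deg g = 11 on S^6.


Degree is multiplicative under composition: deg(g o f) = deg(g) * deg(f).
= 11 * 8 = 88

88


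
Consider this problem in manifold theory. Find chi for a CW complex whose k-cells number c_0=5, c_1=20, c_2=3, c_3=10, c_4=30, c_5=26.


chi = sum_k (-1)^k c_k.
= (-1)^0*5 + (-1)^1*20 + (-1)^2*3 + (-1)^3*10 + (-1)^4*30 + (-1)^5*26
= (5) + (-20) + (3) + (-10) + (30) + (-26)
= -18

-18


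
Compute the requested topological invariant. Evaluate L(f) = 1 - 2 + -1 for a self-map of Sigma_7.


L(f) = tr(f_0*) - tr(f_1*) + tr(f_2*).
= 1 - (2) + (-1)
= -2

-2


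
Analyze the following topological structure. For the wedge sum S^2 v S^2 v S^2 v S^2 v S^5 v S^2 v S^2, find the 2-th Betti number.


For a wedge of spheres, H_k (k>0) is free on one generator per sphere of dimension k.
Spheres of dimension 2: count = 6.
b_2 = 6

6


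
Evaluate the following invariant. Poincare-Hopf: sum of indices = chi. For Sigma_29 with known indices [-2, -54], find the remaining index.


Poincare-Hopf: sum of indices = chi(M).
chi(Sigma_29) = 2 - 2*29 = -56.
Sum of known indices = -56.
x = chi - (sum known) = -56 - (-56) = 0

0


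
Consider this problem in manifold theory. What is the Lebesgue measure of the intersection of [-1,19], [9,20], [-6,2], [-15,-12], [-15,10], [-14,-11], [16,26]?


Intersection = [max(a_i), min(b_i)] = [16, -12].
Since 16 > -12, the intersection is empty.
Length = 0

0


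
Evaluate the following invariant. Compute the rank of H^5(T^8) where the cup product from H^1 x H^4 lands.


Cup product: H^p x H^q -> H^{p+q}; here p+q = 1+4 = 5.
rank H^k(T^n) = C(n,k).
C(8,5) = 56

56


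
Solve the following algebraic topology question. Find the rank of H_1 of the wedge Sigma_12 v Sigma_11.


For a wedge: H_1(A v B) = H_1(A) + H_1(B).
b_1(Sigma_12) = 24, b_1(Sigma_11) = 22.
b_1 = 24 + 22 = 46

46


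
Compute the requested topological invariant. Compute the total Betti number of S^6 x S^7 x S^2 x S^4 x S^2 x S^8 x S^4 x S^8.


Total Betti number is multiplicative under products.
Each S^d (d>=1) has total Betti number 2.
There are 8 sphere factors.
Total = 2^8 = 256

256


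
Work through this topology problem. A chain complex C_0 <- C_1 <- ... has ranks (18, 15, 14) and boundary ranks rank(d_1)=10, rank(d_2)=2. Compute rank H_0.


rank H_k = rank(ker d_k) - rank(im d_{k+1}).
rank(ker d_0) = rank(C_0) - rank(d_0) = 18 - 0 = 18.
rank(im d_{0+1}) = 10.
rank H_0 = 18 - 10 = 8

8


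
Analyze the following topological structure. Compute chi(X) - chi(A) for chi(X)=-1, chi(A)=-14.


Relative Euler characteristic: chi(X, A) = chi(X) - chi(A).
= -1 - (-14) = 13

13


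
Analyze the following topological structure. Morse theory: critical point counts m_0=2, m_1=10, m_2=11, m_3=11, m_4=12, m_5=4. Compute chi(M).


Morse theory: chi(M) = sum_k (-1)^k m_k where m_k = #(index-k critical points).
= (2) + (-10) + (11) + (-11) + (12) + (-4) = 0

0


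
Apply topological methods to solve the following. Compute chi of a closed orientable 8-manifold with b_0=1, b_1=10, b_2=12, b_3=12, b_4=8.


By Poincare duality b_k = b_{8-k}, so full Betti numbers: b_0=1, b_1=10, b_2=12, b_3=12, b_4=8, b_5=12, b_6=12, b_7=10, b_8=1.
chi = sum (-1)^k b_k = -10

-10


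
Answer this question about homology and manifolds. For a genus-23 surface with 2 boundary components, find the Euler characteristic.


For a compact orientable surface with genus g and b boundary components: chi = 2 - 2g - b.
chi = 2 - 2*23 - 2 = 2 - 46 - 2 = -46

-46


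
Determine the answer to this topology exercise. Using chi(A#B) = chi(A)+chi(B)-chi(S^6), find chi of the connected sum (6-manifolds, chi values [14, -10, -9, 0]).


For n-manifolds: chi(A#B) = chi(A) + chi(B) - chi(S^6).
chi(S^6) = 1 + (-1)^6 = 2.
chi(#) = (sum chi_i) - (4-1)*chi(S^6) = -5 - 3*2 = -11

-11


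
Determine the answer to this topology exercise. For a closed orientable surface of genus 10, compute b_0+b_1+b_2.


For Sigma_10: b_0 = 1, b_1 = 2g = 20, b_2 = 1.
Total = 1 + 20 + 1 = 22

22


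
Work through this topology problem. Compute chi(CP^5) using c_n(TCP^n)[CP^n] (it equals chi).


For any closed oriented manifold, <e(TM),[M]> = chi(M).
chi(CP^5) = 5+1 = 6

6


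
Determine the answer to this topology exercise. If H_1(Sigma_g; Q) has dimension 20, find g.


For a closed orientable surface: b_1 = 2g.
20 = 2g
g = 20 / 2 = 10

10


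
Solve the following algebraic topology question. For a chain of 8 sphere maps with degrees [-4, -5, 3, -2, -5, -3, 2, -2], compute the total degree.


Degree is multiplicative: deg(composition) = product of degrees.
= (-4) * (-5) * (3) * (-2) * (-5) * (-3) * (2) * (-2) = 7200

7200


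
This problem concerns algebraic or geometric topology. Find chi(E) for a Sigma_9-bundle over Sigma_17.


For a fiber bundle F -> E -> B (with CW structure): chi(E) = chi(B) * chi(F).
chi(Sigma_17) = -32, chi(Sigma_9) = -16.
chi(E) = (-32) * (-16) = 512

512


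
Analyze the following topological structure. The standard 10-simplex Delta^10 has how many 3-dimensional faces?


Delta^10 has 10+1 vertices. A 3-face is a choice of 3+1 vertices.
f_3 = C(10+1, 3+1) = C(11,4) = 330

330


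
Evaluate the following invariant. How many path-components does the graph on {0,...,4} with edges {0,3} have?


Run DFS/union-find over 5 vertices.
V = 5, E = 1.
Number of components = 4

4


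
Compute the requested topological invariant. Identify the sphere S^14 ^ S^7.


S^m ^ S^n = S^{m+n}.
k = 14 + 7 = 21

21


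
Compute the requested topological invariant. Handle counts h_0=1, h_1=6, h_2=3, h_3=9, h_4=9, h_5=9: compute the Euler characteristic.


Handles of index k contribute (-1)^k to chi (same as CW cells).
chi = (1) + (-6) + (3) + (-9) + (9) + (-9) = -11

-11


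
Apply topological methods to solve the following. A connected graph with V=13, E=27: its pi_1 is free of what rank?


For a connected graph: rank(pi_1) = b_1 = E - V + 1 = 1 - chi.
chi = V - E = 13 - 27 = -14.
rank = 1 - (-14) = 27 - 13 + 1 = 15

15


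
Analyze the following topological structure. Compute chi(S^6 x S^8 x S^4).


chi is multiplicative: chi(X x Y) = chi(X) chi(Y).
Each even-dim sphere has chi = 2. There are 3 factors.
chi = 2^3 = 8

8


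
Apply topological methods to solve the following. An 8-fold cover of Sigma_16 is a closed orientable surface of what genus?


For an n-sheeted cover: chi(E) = n * chi(B).
chi(Sigma_16) = 2 - 2*16 = -30.
chi(E) = 8 * (-30) = -240.
genus(E) = (2 - chi(E))/2 = (2 - (-240))/2 = 242/2 = 121

121


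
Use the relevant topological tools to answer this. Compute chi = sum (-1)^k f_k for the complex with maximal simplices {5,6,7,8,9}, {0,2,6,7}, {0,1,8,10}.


Enumerate all faces; f-vector: f_0=9, f_1=21, f_2=18, f_3=7, f_4=1.
chi = sum (-1)^k f_k = 0

0
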